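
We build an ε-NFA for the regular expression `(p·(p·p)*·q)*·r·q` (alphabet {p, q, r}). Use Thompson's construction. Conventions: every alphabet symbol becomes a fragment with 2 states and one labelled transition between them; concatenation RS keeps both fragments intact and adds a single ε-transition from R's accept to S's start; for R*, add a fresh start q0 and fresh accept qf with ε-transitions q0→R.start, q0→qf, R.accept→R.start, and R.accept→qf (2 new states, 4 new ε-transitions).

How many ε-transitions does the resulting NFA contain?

13

Per subexpression:
Each of the 6 symbol leaves contributes 0 ε-transitions.
  p·p : 1 ε-transition
  (p·p)* : 5 ε-transitions
  p·(p·p)*·q : 7 ε-transitions
  (p·(p·p)*·q)* : 11 ε-transitions
  (p·(p·p)*·q)*·r·q : 13 ε-transitions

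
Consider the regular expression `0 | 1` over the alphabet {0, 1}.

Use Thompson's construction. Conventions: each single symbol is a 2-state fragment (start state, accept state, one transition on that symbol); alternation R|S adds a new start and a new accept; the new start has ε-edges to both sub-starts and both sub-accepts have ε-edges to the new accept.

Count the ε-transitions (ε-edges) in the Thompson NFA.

By structural recursion:
Each of the 2 symbol leaves contributes 0 ε-transitions.
  0 | 1 — 4 ε-transitions

4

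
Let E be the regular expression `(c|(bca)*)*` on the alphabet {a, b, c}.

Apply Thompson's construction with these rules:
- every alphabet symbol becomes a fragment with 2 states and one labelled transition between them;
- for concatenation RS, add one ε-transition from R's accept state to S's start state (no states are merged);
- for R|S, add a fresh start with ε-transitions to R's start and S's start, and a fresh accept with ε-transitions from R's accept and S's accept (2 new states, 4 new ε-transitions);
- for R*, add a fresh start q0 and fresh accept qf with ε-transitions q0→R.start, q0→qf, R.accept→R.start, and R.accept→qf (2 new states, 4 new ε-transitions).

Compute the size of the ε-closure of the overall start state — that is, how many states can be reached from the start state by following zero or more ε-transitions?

8

Compute the ε-closure size of each fragment's start state recursively; a symbol fragment's start has no outgoing ε-edge, so its closure is just itself (size 1).
  bca → same as the first factor's closure: C = 1
  (bca)* → the star's fresh start ε-reaches both the body's start and the fresh accept: C = 2 + 1 = 3
  c|(bca)* → C = 1 (new start) + (1 + 3) + 1 (new accept, since some branch ε-reaches its own accept) = 6
  (c|(bca)*)* → new start has ε-edges to the inner start and to the new accept, so C = 2 + 6 = 8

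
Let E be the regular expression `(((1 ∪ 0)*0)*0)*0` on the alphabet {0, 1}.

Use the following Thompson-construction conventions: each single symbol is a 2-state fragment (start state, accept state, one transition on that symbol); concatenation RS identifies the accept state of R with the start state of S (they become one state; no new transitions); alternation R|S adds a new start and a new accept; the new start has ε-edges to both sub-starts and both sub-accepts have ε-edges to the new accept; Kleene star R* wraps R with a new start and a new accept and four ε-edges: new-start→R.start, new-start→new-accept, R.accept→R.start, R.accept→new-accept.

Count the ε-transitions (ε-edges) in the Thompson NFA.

16

Building bottom-up:
Each of the 5 symbol leaves contributes 0 ε-transitions.
  1 ∪ 0 : 4 ε-transitions
  (1 ∪ 0)* : 8 ε-transitions
  (1 ∪ 0)*0 : 8 ε-transitions
  ((1 ∪ 0)*0)* : 12 ε-transitions
  ((1 ∪ 0)*0)*0 : 12 ε-transitions
  (((1 ∪ 0)*0)*0)* : 16 ε-transitions
  (((1 ∪ 0)*0)*0)*0 : 16 ε-transitions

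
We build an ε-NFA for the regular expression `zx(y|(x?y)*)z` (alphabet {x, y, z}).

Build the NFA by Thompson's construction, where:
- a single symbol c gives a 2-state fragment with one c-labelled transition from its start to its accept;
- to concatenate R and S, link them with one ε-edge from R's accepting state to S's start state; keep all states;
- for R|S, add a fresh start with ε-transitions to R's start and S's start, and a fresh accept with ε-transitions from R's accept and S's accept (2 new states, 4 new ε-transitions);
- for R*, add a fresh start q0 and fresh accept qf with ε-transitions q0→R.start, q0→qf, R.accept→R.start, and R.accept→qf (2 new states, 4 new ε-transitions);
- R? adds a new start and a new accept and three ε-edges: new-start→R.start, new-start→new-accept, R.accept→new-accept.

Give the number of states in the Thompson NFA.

Bottom-up over the parse tree:
Each of the 6 symbol leaves contributes a 2-state fragment.
  x? — 4 states
  x?y — 6 states
  (x?y)* — 8 states
  y|(x?y)* — 12 states
  zx(y|(x?y)*)z — 18 states

18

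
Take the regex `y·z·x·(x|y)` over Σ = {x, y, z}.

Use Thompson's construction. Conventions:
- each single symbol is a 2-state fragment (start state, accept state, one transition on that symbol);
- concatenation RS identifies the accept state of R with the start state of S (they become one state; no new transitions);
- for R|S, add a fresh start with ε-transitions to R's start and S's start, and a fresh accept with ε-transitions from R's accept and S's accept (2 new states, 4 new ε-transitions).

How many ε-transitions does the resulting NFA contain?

Building bottom-up:
Each of the 5 symbol leaves contributes 0 ε-transitions.
  x|y = 4 ε-transitions
  y·z·x·(x|y) = 4 ε-transitions

4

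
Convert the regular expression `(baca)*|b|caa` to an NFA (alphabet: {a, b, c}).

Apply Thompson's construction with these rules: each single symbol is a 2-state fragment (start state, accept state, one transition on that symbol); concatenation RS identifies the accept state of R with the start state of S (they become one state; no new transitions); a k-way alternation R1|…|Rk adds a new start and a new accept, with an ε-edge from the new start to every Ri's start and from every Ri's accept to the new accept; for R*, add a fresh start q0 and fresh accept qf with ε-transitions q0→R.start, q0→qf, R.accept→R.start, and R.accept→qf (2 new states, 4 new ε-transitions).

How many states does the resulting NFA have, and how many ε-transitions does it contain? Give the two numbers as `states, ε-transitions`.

15, 10

Recursing over subexpressions:
Each of the 8 symbol leaves contributes 2 states and 0 ε-transitions.
  baca = 5 states, 0 ε-transitions
  (baca)* = 7 states, 4 ε-transitions
  caa = 4 states, 0 ε-transitions
  (baca)*|b|caa = 15 states, 10 ε-transitions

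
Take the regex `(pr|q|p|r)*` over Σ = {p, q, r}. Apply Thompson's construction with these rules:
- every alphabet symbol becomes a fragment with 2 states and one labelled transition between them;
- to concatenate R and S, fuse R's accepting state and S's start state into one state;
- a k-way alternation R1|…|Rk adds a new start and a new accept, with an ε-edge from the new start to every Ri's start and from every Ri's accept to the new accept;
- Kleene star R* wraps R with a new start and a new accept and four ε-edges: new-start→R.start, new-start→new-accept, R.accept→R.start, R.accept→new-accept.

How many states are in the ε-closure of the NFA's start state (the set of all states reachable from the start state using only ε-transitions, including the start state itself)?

7

Compute the ε-closure size of each fragment's start state recursively; a symbol fragment's start has no outgoing ε-edge, so its closure is just itself (size 1).
  pr → |closure| equals the left operand's closure size = 1 (its accept is not ε-reachable, so the closure stops there)
  pr|q|p|r → new start ε-reaches every alternative's start; none of them accept ε, so the new accept is not reached: |closure| = 1 + 1 + 1 + 1 + 1 = 5
  (pr|q|p|r)* → |closure| = 1 (new start) + 5 (body) + 1 (new accept) = 7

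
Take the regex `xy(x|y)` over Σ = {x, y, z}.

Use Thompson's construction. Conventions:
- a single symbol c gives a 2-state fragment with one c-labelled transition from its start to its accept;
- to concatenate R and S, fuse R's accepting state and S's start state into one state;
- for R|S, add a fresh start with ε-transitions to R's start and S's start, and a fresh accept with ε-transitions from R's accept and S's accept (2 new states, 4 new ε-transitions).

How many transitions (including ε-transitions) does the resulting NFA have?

8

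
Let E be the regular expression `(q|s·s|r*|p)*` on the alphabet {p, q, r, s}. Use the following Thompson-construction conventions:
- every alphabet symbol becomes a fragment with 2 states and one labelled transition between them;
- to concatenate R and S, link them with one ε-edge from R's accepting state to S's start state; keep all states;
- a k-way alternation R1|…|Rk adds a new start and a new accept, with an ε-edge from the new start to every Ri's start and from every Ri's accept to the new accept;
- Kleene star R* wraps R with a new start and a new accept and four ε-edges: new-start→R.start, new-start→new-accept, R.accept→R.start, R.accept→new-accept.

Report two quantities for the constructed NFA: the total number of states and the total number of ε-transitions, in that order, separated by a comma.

Recursing over subexpressions:
Each of the 5 symbol leaves contributes 2 states and 0 ε-transitions.
  s·s → 4 states, 1 ε-transition
  r* → 4 states, 4 ε-transitions
  q|s·s|r*|p → 14 states, 13 ε-transitions
  (q|s·s|r*|p)* → 16 states, 17 ε-transitions

16, 17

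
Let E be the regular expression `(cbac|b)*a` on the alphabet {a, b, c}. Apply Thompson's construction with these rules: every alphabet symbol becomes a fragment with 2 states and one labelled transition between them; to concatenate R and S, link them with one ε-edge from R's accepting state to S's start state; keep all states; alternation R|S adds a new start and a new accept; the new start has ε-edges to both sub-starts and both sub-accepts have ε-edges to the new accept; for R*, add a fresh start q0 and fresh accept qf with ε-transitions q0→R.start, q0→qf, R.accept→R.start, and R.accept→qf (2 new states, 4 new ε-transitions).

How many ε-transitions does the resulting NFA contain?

12

Building bottom-up:
Each of the 6 symbol leaves contributes 0 ε-transitions.
  cbac → 3 ε-transitions
  cbac|b → 7 ε-transitions
  (cbac|b)* → 11 ε-transitions
  (cbac|b)*a → 12 ε-transitions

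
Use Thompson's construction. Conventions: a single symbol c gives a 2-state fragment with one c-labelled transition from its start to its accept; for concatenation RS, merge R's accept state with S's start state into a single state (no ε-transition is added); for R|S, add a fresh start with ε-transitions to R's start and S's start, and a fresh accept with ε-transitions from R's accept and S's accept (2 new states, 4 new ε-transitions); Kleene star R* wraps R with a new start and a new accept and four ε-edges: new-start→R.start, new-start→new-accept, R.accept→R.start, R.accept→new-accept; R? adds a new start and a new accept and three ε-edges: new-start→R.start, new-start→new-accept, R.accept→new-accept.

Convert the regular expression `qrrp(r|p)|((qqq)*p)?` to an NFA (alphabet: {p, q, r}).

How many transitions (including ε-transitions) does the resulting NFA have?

25

Bottom-up over the parse tree:
Each of the 10 symbol leaves contributes 1 transition (1 symbol, 0 ε).
  r|p — 6 transitions (2 symbol, 4 ε)
  qrrp(r|p) — 10 transitions (6 symbol, 4 ε)
  qqq — 3 transitions (3 symbol, 0 ε)
  (qqq)* — 7 transitions (3 symbol, 4 ε)
  (qqq)*p — 8 transitions (4 symbol, 4 ε)
  ((qqq)*p)? — 11 transitions (4 symbol, 7 ε)
  qrrp(r|p)|((qqq)*p)? — 25 transitions (10 symbol, 15 ε)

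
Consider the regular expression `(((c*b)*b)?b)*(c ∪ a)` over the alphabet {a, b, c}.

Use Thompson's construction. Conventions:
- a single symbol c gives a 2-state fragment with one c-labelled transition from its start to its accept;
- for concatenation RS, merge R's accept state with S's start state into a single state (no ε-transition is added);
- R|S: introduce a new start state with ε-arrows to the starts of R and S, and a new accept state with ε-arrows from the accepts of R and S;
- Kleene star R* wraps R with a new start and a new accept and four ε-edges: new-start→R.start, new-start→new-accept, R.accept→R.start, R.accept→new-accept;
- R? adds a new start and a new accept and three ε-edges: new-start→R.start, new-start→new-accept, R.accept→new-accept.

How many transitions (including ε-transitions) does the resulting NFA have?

25

Bottom-up over the parse tree:
Each of the 6 symbol leaves contributes 1 transition (1 symbol, 0 ε).
  c* — 5 transitions (1 symbol, 4 ε)
  c*b — 6 transitions (2 symbol, 4 ε)
  (c*b)* — 10 transitions (2 symbol, 8 ε)
  (c*b)*b — 11 transitions (3 symbol, 8 ε)
  ((c*b)*b)? — 14 transitions (3 symbol, 11 ε)
  ((c*b)*b)?b — 15 transitions (4 symbol, 11 ε)
  (((c*b)*b)?b)* — 19 transitions (4 symbol, 15 ε)
  c ∪ a — 6 transitions (2 symbol, 4 ε)
  (((c*b)*b)?b)*(c ∪ a) — 25 transitions (6 symbol, 19 ε)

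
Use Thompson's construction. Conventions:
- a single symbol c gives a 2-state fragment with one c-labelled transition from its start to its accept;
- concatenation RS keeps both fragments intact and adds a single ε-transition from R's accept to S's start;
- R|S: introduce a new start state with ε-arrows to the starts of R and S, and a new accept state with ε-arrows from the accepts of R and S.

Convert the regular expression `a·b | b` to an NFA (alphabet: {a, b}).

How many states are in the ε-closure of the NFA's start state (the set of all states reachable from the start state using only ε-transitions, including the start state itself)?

Let C(F) = |ε-closure(F.start)| within fragment F, and note whether F accepts ε. Symbol fragments have C = 1 and do not accept ε. Then:
  a·b : C equals the left operand's closure size = 1 (its accept is not ε-reachable, so the closure stops there)
  a·b | b : C = 1 + 1 + 1 = 3 (the new accept is not ε-reachable since no branch accepts ε)

3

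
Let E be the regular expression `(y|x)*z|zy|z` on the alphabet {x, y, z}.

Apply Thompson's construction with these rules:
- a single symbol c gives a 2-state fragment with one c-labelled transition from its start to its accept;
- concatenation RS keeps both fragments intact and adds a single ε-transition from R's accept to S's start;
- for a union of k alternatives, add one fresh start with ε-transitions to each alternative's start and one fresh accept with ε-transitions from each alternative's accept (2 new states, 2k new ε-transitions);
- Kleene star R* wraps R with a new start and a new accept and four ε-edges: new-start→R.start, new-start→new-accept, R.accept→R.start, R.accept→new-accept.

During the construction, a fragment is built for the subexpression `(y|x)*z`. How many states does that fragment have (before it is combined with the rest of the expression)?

10

Fragment for `(y|x)*z`:
Each of the 3 symbol leaves contributes a 2-state fragment.
  y|x — 6 states
  (y|x)* — 8 states
  (y|x)*z — 10 states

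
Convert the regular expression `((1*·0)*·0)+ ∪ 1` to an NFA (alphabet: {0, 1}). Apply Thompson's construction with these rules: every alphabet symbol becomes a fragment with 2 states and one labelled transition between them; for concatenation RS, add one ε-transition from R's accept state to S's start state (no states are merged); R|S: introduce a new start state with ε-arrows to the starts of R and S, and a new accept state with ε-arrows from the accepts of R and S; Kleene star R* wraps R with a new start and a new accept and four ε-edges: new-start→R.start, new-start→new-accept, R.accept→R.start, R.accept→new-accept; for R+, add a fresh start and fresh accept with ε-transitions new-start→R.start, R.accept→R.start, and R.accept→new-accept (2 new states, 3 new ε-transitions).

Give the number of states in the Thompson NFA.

16

Recursing over subexpressions:
Each of the 4 symbol leaves contributes a 2-state fragment.
  1* — 4 states
  1*·0 — 6 states
  (1*·0)* — 8 states
  (1*·0)*·0 — 10 states
  ((1*·0)*·0)+ — 12 states
  ((1*·0)*·0)+ ∪ 1 — 16 states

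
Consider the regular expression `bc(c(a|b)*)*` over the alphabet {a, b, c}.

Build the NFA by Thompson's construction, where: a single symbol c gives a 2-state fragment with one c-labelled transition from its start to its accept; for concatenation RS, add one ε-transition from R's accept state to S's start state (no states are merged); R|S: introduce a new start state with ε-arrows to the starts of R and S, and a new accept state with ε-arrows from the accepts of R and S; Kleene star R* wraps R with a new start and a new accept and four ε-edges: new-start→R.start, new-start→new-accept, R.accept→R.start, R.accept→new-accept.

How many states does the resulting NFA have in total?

Bottom-up over the parse tree:
Each of the 5 symbol leaves contributes a 2-state fragment.
  a|b → 6 states
  (a|b)* → 8 states
  c(a|b)* → 10 states
  (c(a|b)*)* → 12 states
  bc(c(a|b)*)* → 16 states

16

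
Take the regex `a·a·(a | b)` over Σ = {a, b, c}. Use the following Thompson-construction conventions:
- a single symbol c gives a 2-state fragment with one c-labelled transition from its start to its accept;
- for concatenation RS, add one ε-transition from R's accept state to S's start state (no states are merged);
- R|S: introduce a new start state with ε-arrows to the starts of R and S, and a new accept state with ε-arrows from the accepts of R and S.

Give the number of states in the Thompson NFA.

10

Building bottom-up:
Each of the 4 symbol leaves contributes a 2-state fragment.
  a | b : 6 states
  a·a·(a | b) : 10 states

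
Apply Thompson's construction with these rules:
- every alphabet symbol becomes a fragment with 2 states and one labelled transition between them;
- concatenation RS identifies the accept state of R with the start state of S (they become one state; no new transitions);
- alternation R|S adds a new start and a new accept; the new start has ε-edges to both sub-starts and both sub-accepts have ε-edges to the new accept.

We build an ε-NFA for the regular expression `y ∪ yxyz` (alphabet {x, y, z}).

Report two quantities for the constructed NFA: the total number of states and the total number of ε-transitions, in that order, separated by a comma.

9, 4

By structural recursion:
Each of the 5 symbol leaves contributes 2 states and 0 ε-transitions.
  yxyz = 5 states, 0 ε-transitions
  y ∪ yxyz = 9 states, 4 ε-transitions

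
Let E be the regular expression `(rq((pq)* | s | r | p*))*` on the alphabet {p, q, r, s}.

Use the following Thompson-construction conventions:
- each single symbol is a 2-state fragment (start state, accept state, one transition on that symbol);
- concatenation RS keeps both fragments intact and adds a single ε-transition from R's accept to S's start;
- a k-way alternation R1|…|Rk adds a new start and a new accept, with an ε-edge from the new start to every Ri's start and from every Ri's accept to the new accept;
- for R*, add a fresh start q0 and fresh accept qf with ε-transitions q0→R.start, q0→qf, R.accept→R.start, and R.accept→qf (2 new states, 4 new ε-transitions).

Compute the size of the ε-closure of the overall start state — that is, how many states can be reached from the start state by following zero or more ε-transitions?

3

Compute the ε-closure size of each fragment's start state recursively; a symbol fragment's start has no outgoing ε-edge, so its closure is just itself (size 1).
  pq — |ε-closure| equals the left operand's closure size = 1 (its accept is not ε-reachable, so the closure stops there)
  (pq)* — the star's fresh start ε-reaches both the body's start and the fresh accept: |ε-closure| = 2 + 1 = 3
  p* — new start has ε-edges to the inner start and to the new accept, so |ε-closure| = 2 + 1 = 3
  (pq)* | s | r | p* — |ε-closure| = 1 (new start) + (3 + 1 + 1 + 3) + 1 (new accept, since some branch ε-reaches its own accept) = 10
  rq((pq)* | s | r | p*) — |ε-closure| equals the left operand's closure size = 1 (its accept is not ε-reachable, so the closure stops there)
  (rq((pq)* | s | r | p*))* — the star's fresh start ε-reaches both the body's start and the fresh accept: |ε-closure| = 2 + 1 = 3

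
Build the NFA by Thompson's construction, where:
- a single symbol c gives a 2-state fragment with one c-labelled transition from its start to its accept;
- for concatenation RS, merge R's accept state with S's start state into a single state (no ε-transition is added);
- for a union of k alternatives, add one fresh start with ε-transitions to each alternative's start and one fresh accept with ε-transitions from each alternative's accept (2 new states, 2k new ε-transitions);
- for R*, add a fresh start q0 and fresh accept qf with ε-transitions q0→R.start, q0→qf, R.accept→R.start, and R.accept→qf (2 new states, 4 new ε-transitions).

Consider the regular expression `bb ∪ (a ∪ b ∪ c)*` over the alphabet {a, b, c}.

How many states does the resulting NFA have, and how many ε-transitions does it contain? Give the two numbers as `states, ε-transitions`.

Per subexpression:
Each of the 5 symbol leaves contributes 2 states and 0 ε-transitions.
  bb — 3 states, 0 ε-transitions
  a ∪ b ∪ c — 8 states, 6 ε-transitions
  (a ∪ b ∪ c)* — 10 states, 10 ε-transitions
  bb ∪ (a ∪ b ∪ c)* — 15 states, 14 ε-transitions

15, 14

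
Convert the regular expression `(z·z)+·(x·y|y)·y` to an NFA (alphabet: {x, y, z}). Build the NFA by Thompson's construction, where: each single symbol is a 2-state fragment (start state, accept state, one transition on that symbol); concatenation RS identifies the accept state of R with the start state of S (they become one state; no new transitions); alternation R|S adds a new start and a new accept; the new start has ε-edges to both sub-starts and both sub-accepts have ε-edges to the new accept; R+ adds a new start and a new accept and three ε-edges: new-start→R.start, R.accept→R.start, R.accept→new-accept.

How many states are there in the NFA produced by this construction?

Building bottom-up:
Each of the 6 symbol leaves contributes a 2-state fragment.
  z·z → 3 states
  (z·z)+ → 5 states
  x·y → 3 states
  x·y|y → 7 states
  (z·z)+·(x·y|y)·y → 12 states

12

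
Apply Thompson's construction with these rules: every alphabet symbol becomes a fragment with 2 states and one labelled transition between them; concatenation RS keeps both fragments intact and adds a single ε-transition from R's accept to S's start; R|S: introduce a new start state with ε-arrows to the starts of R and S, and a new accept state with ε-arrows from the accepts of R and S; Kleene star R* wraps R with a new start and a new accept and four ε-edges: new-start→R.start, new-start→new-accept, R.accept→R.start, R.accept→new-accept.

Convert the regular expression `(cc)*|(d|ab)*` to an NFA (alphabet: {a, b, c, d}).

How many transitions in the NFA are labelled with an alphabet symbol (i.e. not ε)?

Recursing over subexpressions:
Each of the 5 symbol leaves contributes exactly 1 symbol transition.
  cc → 2 symbol transitions
  (cc)* → 2 symbol transitions
  ab → 2 symbol transitions
  d|ab → 3 symbol transitions
  (d|ab)* → 3 symbol transitions
  (cc)*|(d|ab)* → 5 symbol transitions

5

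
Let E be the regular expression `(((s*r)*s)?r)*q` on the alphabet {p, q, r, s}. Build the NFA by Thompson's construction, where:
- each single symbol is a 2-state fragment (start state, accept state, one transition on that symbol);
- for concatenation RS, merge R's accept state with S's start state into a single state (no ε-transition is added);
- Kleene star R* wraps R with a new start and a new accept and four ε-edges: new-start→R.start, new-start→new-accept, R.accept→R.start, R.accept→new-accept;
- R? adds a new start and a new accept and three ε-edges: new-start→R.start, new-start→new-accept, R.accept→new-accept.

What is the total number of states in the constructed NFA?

14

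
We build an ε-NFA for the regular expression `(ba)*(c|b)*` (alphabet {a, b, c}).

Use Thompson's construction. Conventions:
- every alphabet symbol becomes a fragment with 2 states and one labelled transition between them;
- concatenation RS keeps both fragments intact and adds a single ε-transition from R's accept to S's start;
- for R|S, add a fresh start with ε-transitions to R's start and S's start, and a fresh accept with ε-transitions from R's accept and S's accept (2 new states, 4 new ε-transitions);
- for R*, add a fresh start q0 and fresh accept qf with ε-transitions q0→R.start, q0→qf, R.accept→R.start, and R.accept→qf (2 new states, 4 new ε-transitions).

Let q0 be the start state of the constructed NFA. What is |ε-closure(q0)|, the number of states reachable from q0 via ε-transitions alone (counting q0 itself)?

8

Work bottom-up. For each fragment F, track |ε-closure(F.start)| and whether F's accept lies in that closure (i.e. whether F accepts ε). A single-symbol fragment has closure size 1 and does not accept ε.
  ba : |closure| equals the left operand's closure size = 1 (its accept is not ε-reachable, so the closure stops there)
  (ba)* : the star's fresh start ε-reaches both the body's start and the fresh accept: |closure| = 2 + 1 = 3
  c|b : |closure| = 1 + 1 + 1 = 3 (the new accept is not ε-reachable since no branch accepts ε)
  (c|b)* : the star's fresh start ε-reaches both the body's start and the fresh accept: |closure| = 2 + 3 = 5
  (ba)*(c|b)* : the left operand accepts ε, so the closure extends into the next operand (via the concat ε-link); |closure| = 3 + 5 = 8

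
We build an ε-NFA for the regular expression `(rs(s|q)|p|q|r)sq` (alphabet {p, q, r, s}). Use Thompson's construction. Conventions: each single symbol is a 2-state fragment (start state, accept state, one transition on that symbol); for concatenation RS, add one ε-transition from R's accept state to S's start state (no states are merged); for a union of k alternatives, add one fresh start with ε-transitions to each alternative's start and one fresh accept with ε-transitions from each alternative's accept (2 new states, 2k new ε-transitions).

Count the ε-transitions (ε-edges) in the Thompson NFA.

16

Bottom-up over the parse tree:
Each of the 9 symbol leaves contributes 0 ε-transitions.
  s|q : 4 ε-transitions
  rs(s|q) : 6 ε-transitions
  rs(s|q)|p|q|r : 14 ε-transitions
  (rs(s|q)|p|q|r)sq : 16 ε-transitions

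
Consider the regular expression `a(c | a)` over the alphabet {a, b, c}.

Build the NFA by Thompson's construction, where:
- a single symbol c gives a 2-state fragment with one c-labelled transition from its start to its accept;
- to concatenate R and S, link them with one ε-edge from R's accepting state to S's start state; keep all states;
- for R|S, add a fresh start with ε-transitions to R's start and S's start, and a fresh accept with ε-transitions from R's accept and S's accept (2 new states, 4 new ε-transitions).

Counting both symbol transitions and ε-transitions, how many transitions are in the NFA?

Bottom-up over the parse tree:
Each of the 3 symbol leaves contributes 1 transition (1 symbol, 0 ε).
  c | a = 6 transitions (2 symbol, 4 ε)
  a(c | a) = 8 transitions (3 symbol, 5 ε)

8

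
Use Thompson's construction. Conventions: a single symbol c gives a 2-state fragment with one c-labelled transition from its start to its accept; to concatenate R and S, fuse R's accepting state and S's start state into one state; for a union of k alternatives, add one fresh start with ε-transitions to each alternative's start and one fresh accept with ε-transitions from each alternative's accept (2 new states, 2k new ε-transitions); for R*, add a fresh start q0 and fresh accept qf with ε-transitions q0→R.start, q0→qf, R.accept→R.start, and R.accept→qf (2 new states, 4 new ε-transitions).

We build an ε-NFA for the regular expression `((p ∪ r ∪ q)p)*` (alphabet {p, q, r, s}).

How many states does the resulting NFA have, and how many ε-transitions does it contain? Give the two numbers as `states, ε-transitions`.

11, 10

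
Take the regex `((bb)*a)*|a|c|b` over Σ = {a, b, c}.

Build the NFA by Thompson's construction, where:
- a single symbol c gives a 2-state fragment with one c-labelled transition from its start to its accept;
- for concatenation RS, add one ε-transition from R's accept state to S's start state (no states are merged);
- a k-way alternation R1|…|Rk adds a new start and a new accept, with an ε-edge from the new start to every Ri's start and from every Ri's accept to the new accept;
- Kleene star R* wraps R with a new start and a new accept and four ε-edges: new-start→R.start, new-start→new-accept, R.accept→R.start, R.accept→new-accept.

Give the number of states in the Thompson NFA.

Bottom-up over the parse tree:
Each of the 6 symbol leaves contributes a 2-state fragment.
  bb — 4 states
  (bb)* — 6 states
  (bb)*a — 8 states
  ((bb)*a)* — 10 states
  ((bb)*a)*|a|c|b — 18 states

18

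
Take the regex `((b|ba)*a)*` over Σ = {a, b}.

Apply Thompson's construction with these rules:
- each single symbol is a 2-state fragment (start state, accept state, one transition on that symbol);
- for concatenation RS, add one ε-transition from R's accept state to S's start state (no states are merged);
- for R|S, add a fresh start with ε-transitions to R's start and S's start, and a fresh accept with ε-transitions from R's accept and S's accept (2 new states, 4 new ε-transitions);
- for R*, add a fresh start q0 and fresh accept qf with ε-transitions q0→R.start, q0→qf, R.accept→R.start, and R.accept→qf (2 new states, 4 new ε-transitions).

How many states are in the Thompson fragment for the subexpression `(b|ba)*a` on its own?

12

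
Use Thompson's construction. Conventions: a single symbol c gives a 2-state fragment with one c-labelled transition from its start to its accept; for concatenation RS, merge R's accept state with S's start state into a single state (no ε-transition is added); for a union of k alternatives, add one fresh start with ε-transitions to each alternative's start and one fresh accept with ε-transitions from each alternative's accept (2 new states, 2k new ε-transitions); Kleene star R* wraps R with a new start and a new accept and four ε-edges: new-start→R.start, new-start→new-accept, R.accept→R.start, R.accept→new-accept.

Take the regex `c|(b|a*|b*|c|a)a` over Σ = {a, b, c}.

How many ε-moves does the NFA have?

Bottom-up over the parse tree:
Each of the 7 symbol leaves contributes 0 ε-transitions.
  a* : 4 ε-transitions
  b* : 4 ε-transitions
  b|a*|b*|c|a : 18 ε-transitions
  (b|a*|b*|c|a)a : 18 ε-transitions
  c|(b|a*|b*|c|a)a : 22 ε-transitions

22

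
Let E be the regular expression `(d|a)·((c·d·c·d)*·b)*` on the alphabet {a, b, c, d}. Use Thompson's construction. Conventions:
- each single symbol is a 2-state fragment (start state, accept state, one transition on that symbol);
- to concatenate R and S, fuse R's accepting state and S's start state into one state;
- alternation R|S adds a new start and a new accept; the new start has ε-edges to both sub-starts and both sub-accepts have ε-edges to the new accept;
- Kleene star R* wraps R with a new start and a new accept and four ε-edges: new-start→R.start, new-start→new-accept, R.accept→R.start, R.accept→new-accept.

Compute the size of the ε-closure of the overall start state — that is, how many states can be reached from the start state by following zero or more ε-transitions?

Compute the ε-closure size of each fragment's start state recursively; a symbol fragment's start has no outgoing ε-edge, so its closure is just itself (size 1).
  d|a — new start ε-reaches every alternative's start; none of them accept ε, so the new accept is not reached: |closure| = 1 + 1 + 1 = 3
  c·d·c·d — |closure| equals the left operand's closure size = 1 (its accept is not ε-reachable, so the closure stops there)
  (c·d·c·d)* — |closure| = 1 (new start) + 1 (body) + 1 (new accept) = 3
  (c·d·c·d)*·b — the left operand accepts ε, so the closure extends into the next operand (the shared merged state is already counted); |closure| = 3 + (1−1) = 3
  ((c·d·c·d)*·b)* — |closure| = 1 (new start) + 3 (body) + 1 (new accept) = 5
  (d|a)·((c·d·c·d)*·b)* — same as the first factor's closure: |closure| = 3

3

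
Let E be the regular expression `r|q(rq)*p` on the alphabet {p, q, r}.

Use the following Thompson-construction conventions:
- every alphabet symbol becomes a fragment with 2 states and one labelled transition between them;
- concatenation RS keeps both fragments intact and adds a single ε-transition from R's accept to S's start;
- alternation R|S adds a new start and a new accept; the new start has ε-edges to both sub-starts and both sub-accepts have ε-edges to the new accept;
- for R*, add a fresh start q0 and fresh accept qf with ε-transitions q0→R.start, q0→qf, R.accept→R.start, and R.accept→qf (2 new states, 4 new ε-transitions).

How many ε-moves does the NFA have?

Building bottom-up:
Each of the 5 symbol leaves contributes 0 ε-transitions.
  rq = 1 ε-transition
  (rq)* = 5 ε-transitions
  q(rq)*p = 7 ε-transitions
  r|q(rq)*p = 11 ε-transitions

11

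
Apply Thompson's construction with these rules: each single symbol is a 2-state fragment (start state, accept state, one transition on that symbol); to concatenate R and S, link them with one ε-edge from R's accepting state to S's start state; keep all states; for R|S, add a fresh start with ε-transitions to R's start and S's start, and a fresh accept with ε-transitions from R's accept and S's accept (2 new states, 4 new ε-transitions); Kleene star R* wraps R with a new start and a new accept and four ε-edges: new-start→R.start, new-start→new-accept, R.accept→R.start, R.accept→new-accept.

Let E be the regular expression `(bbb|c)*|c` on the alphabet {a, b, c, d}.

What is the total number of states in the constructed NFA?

16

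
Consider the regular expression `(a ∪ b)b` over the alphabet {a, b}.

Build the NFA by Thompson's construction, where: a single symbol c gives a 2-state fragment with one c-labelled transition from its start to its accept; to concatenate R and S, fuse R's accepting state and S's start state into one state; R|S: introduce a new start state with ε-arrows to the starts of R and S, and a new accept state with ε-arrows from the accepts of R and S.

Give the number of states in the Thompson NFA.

7

Building bottom-up:
Each of the 3 symbol leaves contributes a 2-state fragment.
  a ∪ b = 6 states
  (a ∪ b)b = 7 states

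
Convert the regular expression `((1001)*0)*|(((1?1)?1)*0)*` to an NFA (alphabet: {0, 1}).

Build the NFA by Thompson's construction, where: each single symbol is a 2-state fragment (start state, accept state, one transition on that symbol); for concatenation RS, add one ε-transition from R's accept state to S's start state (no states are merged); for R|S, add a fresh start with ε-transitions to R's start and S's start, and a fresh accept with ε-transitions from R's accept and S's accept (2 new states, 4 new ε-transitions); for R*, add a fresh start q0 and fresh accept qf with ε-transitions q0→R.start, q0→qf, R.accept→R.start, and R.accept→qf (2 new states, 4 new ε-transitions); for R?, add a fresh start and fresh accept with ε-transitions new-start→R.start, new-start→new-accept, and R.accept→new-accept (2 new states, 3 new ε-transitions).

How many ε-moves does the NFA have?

Building bottom-up:
Each of the 9 symbol leaves contributes 0 ε-transitions.
  1001 : 3 ε-transitions
  (1001)* : 7 ε-transitions
  (1001)*0 : 8 ε-transitions
  ((1001)*0)* : 12 ε-transitions
  1? : 3 ε-transitions
  1?1 : 4 ε-transitions
  (1?1)? : 7 ε-transitions
  (1?1)?1 : 8 ε-transitions
  ((1?1)?1)* : 12 ε-transitions
  ((1?1)?1)*0 : 13 ε-transitions
  (((1?1)?1)*0)* : 17 ε-transitions
  ((1001)*0)*|(((1?1)?1)*0)* : 33 ε-transitions

33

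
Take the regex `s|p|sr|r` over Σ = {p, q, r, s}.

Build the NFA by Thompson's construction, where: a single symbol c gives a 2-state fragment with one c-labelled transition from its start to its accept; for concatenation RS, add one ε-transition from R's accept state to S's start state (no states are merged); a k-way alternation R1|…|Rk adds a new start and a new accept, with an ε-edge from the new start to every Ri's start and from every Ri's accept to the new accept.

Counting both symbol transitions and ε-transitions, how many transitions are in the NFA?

Bottom-up over the parse tree:
Each of the 5 symbol leaves contributes 1 transition (1 symbol, 0 ε).
  sr — 3 transitions (2 symbol, 1 ε)
  s|p|sr|r — 14 transitions (5 symbol, 9 ε)

14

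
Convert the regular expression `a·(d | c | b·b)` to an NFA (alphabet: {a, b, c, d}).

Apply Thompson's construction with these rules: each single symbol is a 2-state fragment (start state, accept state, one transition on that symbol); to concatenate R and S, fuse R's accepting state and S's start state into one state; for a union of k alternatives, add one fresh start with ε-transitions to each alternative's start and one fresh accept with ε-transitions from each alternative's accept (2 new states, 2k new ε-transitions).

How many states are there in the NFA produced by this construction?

By structural recursion:
Each of the 5 symbol leaves contributes a 2-state fragment.
  b·b — 3 states
  d | c | b·b — 9 states
  a·(d | c | b·b) — 10 states

10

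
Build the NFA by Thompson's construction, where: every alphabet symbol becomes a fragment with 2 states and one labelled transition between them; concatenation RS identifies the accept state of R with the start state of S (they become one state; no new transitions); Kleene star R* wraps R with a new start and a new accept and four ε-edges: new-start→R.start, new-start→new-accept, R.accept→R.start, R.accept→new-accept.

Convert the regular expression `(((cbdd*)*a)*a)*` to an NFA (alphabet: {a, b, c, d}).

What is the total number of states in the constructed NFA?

15

Recursing over subexpressions:
Each of the 6 symbol leaves contributes a 2-state fragment.
  d* → 4 states
  cbdd* → 7 states
  (cbdd*)* → 9 states
  (cbdd*)*a → 10 states
  ((cbdd*)*a)* → 12 states
  ((cbdd*)*a)*a → 13 states
  (((cbdd*)*a)*a)* → 15 states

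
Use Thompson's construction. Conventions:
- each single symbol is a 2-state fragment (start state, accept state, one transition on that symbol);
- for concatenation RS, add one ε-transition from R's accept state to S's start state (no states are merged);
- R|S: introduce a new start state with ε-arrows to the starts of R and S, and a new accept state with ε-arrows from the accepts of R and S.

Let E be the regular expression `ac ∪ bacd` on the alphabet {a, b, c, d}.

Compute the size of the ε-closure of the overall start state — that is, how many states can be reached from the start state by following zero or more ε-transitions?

3

Work bottom-up. For each fragment F, track |ε-closure(F.start)| and whether F's accept lies in that closure (i.e. whether F accepts ε). A single-symbol fragment has closure size 1 and does not accept ε.
  ac → same as the first factor's closure: C = 1
  bacd → C equals the left operand's closure size = 1 (its accept is not ε-reachable, so the closure stops there)
  ac ∪ bacd → new start ε-reaches every alternative's start; none of them accept ε, so the new accept is not reached: C = 1 + 1 + 1 = 3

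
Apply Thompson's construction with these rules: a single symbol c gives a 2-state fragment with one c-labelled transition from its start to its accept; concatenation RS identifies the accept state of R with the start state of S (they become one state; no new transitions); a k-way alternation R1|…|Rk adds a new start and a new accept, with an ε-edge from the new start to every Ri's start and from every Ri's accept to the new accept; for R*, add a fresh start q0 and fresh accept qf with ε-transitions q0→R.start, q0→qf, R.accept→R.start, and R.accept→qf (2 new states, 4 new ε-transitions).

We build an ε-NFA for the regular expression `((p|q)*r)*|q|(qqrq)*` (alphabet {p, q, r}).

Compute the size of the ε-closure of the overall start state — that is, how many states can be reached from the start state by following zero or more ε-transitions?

Compute the ε-closure size of each fragment's start state recursively; a symbol fragment's start has no outgoing ε-edge, so its closure is just itself (size 1).
  p|q : |closure| = 1 + 1 + 1 = 3 (the new accept is not ε-reachable since no branch accepts ε)
  (p|q)* : the star's fresh start ε-reaches both the body's start and the fresh accept: |closure| = 2 + 3 = 5
  (p|q)*r : the left operand accepts ε, so the closure extends into the next operand (the shared merged state is already counted); |closure| = 5 + (1−1) = 5
  ((p|q)*r)* : new start has ε-edges to the inner start and to the new accept, so |closure| = 2 + 5 = 7
  qqrq : same as the first factor's closure: |closure| = 1
  (qqrq)* : new start has ε-edges to the inner start and to the new accept, so |closure| = 2 + 1 = 3
  ((p|q)*r)*|q|(qqrq)* : new start ε-reaches every alternative's start; at least one alternative accepts ε, so the union's new accept is reached too: |closure| = 1 + 7 + 1 + 3 + 1 = 13

13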